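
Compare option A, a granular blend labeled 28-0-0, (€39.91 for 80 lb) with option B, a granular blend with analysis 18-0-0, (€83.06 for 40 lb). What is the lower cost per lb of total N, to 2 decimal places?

€1.78 per lb N (option A)

option A: N per bag = 80 × 28% = 22.4 lb; cost = 39.91 / 22.4 = €1.7817/lb N.
option B: N per bag = 40 × 18% = 7.2 lb; cost = 83.06 / 7.2 = €11.5361/lb N.
option A is cheaper.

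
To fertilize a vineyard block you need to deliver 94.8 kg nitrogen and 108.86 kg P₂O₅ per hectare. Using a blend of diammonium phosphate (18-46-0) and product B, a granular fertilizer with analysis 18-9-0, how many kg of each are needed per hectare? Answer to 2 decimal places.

Let a = kg of diammonium phosphate, b = kg of product B (per hectare).
N: 0.18·a + 0.18·b = 94.8
P₂O₅: 0.46·a + 0.09·b = 108.86
Eliminate a: (row1) − 0.18/0.46·(row2) → 0.144783·b = 52.2026, so b = 360.559.
Back-substitute: a = (94.8 − 0.18·360.559) / 0.18 = 166.108.

166.11 kg diammonium phosphate, 360.56 kg product B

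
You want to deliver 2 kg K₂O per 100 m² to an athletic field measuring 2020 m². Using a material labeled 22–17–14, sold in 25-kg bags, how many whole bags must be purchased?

12 bags

Product per 100 m² = 2 / 14% = 14.2857 kg.
Total product = 14.2857 × 2020 / 100 = 288.571 kg.
Bags = ⌈288.571 / 25⌉ = 12.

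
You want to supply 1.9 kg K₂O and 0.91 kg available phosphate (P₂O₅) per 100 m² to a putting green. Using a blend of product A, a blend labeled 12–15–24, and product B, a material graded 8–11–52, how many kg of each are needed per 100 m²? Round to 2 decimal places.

With a, b = kg per 100 m² of product A and product B:
K₂O: 0.24·a + 0.52·b = 1.9
P₂O₅: 0.15·a + 0.11·b = 0.91
Solving simultaneously: a = 5.12016, b = 1.2907.

5.12 kg product A, 1.29 kg product B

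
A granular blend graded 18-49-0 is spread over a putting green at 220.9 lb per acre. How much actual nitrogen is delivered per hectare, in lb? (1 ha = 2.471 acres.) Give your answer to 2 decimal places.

nitrogen per acre = 220.9 × 18% = 39.762 lb.
Convert to per hectare: 39.762 × 2.471 = 98.2519 lb.

98.25 lb N per hectare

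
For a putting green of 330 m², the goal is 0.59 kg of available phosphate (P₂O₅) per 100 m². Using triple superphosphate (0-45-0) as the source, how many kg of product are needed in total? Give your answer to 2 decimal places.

Product per 100 m² = 0.59 / 45% = 1.31111 kg.
Total product = 1.31111 × 330 / 100 = 4.32667 kg.

4.33 kg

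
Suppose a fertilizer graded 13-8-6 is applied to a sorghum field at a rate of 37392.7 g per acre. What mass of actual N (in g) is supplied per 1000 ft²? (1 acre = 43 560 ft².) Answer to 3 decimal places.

nitrogen per acre = 37392.7 × 13% = 4861.05 g.
Convert to per 1000 ft²: 4861.05 × 0.0229568 = 111.5944 g.

111.594 g N per thousand sq ft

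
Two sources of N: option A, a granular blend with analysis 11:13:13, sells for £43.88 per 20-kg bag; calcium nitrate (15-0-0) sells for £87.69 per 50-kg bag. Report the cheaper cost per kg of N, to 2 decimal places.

option A: N per bag = 20 × 11% = 2.2 kg; cost = 43.88 / 2.2 = £19.9455/kg N.
calcium nitrate: N per bag = 50 × 15% = 7.5 kg; cost = 87.69 / 7.5 = £11.6920/kg N.
calcium nitrate is cheaper.

£11.69 per kg N (calcium nitrate)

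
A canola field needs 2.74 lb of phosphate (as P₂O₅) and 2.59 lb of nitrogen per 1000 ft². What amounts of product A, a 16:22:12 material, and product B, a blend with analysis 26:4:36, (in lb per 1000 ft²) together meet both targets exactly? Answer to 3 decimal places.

With a, b = lb per 1000 ft² of product A and product B:
P₂O₅: 0.22·a + 0.04·b = 2.74
N: 0.16·a + 0.26·b = 2.59
Eliminate a: (row1) − 0.22/0.16·(row2) → -0.3175·b = -0.82125, so b = 2.58661.
Back-substitute: a = (2.74 − 0.04·2.58661) / 0.22 = 11.9843.

11.984 lb product A, 2.587 lb product B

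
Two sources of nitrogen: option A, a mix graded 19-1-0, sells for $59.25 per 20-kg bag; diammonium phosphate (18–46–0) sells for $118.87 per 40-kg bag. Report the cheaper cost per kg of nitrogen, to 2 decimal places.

$15.59 per kg N (option A)

option A: N per bag = 20 × 19% = 3.8 kg; cost = 59.25 / 3.8 = $15.5921/kg N.
diammonium phosphate: N per bag = 40 × 18% = 7.2 kg; cost = 118.87 / 7.2 = $16.5097/kg N.
option A is cheaper.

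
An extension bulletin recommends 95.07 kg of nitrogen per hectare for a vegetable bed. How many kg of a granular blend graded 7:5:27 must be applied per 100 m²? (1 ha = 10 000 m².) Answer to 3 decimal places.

Product per hectare = 95.07 / 7% = 1358.14 kg.
Convert to per 100 m²: 1358.14 × 0.01 = 13.5814 kg.

13.581 kg of product per hundred sq m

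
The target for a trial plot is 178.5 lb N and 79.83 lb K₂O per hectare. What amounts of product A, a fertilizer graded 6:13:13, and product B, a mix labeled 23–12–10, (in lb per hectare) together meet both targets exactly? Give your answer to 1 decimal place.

21.4 lb product A, 770.5 lb product B

Per-hectare balance (a = product A, b = product B):
N: 0.06·a + 0.23·b = 178.5
K₂O: 0.13·a + 0.1·b = 79.83
Solving simultaneously: a = 21.3766, b = 770.51.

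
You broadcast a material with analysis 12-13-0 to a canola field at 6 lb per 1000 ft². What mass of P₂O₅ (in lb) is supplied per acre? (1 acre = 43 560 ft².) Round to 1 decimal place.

34.0 lb P₂O₅ per acre

P₂O₅ per 1000 ft² = 6 × 13% = 0.78 lb.
Convert to per acre: 0.78 × 43.56 = 33.9768 lb.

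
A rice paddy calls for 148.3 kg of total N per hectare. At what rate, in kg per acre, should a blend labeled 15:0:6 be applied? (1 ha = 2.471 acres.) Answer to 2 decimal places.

Product per hectare = 148.3 / 15% = 988.667 kg.
Convert to per acre: 988.667 × 0.404694 = 400.108 kg.

400.11 kg of product per acre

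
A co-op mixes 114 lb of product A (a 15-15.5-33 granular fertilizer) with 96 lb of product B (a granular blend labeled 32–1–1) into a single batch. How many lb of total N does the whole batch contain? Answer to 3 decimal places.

47.820 lb N

N mass = 15%×114 + 32%×96 = 47.82 lb.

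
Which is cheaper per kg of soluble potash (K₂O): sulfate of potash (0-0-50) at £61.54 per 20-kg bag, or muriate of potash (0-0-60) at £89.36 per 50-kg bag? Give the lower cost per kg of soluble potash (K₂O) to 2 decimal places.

£2.98 per kg K₂O (muriate of potash)

sulfate of potash: K₂O per bag = 20 × 50% = 10 kg; cost = 61.54 / 10 = £6.1540/kg K₂O.
muriate of potash: K₂O per bag = 50 × 60% = 30 kg; cost = 89.36 / 30 = £2.9787/kg K₂O.
muriate of potash is cheaper.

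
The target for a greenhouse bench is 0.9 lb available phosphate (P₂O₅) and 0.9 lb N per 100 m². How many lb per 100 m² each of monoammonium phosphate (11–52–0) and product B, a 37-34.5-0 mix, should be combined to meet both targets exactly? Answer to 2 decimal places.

0.15 lb monoammonium phosphate, 2.39 lb product B

Let a = lb of monoammonium phosphate, b = lb of product B (per 100 m²).
P₂O₅: 0.52·a + 0.345·b = 0.9
N: 0.11·a + 0.37·b = 0.9
Solving simultaneously: a = 0.145678, b = 2.38912.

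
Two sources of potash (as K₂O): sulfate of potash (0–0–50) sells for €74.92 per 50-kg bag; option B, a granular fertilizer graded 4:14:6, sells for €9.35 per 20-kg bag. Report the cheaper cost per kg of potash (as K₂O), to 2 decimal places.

€3.00 per kg K₂O (sulfate of potash)

sulfate of potash: K₂O per bag = 50 × 50% = 25 kg; cost = 74.92 / 25 = €2.9968/kg K₂O.
option B: K₂O per bag = 20 × 6% = 1.2 kg; cost = 9.35 / 1.2 = €7.7917/kg K₂O.
sulfate of potash is cheaper.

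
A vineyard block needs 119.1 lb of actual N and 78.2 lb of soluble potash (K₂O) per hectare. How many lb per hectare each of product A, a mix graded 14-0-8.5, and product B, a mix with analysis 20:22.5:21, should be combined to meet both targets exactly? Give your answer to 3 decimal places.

With a, b = lb per hectare of product A and product B:
N: 0.14·a + 0.2·b = 119.1
K₂O: 0.085·a + 0.21·b = 78.2
Solving simultaneously: a = 755.7258, b = 66.4919.

755.726 lb product A, 66.492 lb product B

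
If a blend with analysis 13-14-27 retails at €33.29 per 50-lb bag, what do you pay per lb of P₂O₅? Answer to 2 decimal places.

€4.76 per lb P₂O₅

P₂O₅ in bag = 50 × 14% = 7 lb.
Cost per lb P₂O₅ = €33.29 / 7 = €4.7557.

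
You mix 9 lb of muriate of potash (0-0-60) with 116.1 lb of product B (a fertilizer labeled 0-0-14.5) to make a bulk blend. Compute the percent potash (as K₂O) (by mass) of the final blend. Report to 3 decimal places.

Total mass = 9 + 116.1 = 125.1 lb.
K₂O mass = 60%×9 + 14.5%×116.1 = 22.2345 lb.
% K₂O = 22.2345 / 125.1 = 17.7734%.

17.773% K₂O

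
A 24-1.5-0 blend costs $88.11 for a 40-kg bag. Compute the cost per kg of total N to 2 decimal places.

N in bag = 40 × 24% = 9.6 kg.
Cost per kg N = $88.11 / 9.6 = $9.1781.

$9.18 per kg N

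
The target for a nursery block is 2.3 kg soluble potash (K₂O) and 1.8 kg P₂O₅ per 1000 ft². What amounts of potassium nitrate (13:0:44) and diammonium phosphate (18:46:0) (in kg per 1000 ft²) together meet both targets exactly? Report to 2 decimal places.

Per-1000 ft² balance (a = potassium nitrate, b = diammonium phosphate):
K₂O: 0.44·a + 0·b = 2.3
P₂O₅: 0·a + 0.46·b = 1.8
Solving simultaneously: a = 5.22727, b = 3.91304.

5.23 kg potassium nitrate, 3.91 kg diammonium phosphate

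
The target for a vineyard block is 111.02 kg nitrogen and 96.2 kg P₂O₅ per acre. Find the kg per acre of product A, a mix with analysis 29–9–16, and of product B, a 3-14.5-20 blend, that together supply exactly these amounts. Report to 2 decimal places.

Per-acre balance (a = product A, b = product B):
N: 0.29·a + 0.03·b = 111.02
P₂O₅: 0.09·a + 0.145·b = 96.2
Solving simultaneously: a = 335.753, b = 455.0496.

335.75 kg product A, 455.05 kg product B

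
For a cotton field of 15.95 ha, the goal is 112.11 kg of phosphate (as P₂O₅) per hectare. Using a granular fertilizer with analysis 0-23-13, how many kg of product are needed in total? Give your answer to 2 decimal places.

Product per hectare = 112.11 / 23% = 487.435 kg.
Total product = 487.435 × 15.95 = 7774.5848 kg.

7774.58 kg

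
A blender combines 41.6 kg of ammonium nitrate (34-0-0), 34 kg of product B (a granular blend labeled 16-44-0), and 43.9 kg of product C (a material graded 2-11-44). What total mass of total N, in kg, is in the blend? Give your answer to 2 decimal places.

20.46 kg N

N mass = 34%×41.6 + 16%×34 + 2%×43.9 = 20.462 kg.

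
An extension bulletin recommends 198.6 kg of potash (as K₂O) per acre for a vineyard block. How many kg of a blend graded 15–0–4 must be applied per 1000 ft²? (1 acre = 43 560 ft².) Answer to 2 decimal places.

Product per acre = 198.6 / 4% = 4965 kg.
Convert to per 1000 ft²: 4965 × 0.0229568 = 113.981 kg.

113.98 kg of product per thousand sq ft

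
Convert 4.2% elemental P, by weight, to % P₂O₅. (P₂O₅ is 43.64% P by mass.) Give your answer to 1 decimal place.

%P₂O₅ = 4.2 / 0.4364 = 9.6242%.

9.6% P₂O₅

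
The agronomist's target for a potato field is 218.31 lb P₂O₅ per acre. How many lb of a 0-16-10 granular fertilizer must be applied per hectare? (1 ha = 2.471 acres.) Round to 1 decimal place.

3371.5 lb of product per hectare

Product per acre = 218.31 / 16% = 1364.44 lb.
Convert to per hectare: 1364.44 × 2.471 = 3371.53 lb.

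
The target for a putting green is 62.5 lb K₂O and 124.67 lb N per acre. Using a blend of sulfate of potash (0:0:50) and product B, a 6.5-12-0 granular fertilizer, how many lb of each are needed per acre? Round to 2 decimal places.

Per-acre balance (a = sulfate of potash, b = product B):
K₂O: 0.5·a + 0·b = 62.5
N: 0·a + 0.065·b = 124.67
Solving simultaneously: a = 125, b = 1918.

125.00 lb sulfate of potash, 1918.00 lb product B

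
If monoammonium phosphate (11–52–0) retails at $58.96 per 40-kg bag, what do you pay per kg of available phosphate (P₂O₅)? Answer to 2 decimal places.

$2.83 per kg P₂O₅

P₂O₅ in bag = 40 × 52% = 20.8 kg.
Cost per kg P₂O₅ = $58.96 / 20.8 = $2.8346.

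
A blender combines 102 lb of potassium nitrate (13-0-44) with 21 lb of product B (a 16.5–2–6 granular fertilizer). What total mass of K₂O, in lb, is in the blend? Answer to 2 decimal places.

K₂O mass = 44%×102 + 6%×21 = 46.14 lb.

46.14 lb K₂O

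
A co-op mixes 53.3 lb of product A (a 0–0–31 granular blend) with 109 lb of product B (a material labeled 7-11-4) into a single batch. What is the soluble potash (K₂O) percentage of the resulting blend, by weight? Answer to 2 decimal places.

12.87% K₂O

Total mass = 53.3 + 109 = 162.3 lb.
K₂O mass = 31%×53.3 + 4%×109 = 20.883 lb.
% K₂O = 20.883 / 162.3 = 12.8669%.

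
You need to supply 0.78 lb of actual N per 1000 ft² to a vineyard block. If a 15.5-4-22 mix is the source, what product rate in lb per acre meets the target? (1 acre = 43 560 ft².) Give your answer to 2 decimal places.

219.21 lb of product per acre

Product per 1000 ft² = 0.78 / 15.5% = 5.03226 lb.
Convert to per acre: 5.03226 × 43.56 = 219.205 lb.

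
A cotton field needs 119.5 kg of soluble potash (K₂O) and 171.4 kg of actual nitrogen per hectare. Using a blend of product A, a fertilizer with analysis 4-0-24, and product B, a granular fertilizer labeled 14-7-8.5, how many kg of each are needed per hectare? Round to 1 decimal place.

With a, b = kg per hectare of product A and product B:
K₂O: 0.24·a + 0.085·b = 119.5
N: 0.04·a + 0.14·b = 171.4
Eliminate b: (row1) − 0.085/0.14·(row2) → 0.215714·a = 15.4357, so a = 71.5563.
Then b = (171.4 − 0.04·71.5563) / 0.14 = 1203.84.

71.6 kg product A, 1203.8 kg product B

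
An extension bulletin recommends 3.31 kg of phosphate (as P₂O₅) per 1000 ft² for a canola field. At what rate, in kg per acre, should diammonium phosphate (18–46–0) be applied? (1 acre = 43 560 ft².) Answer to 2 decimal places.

Product per 1000 ft² = 3.31 / 46% = 7.19565 kg.
Convert to per acre: 7.19565 × 43.56 = 313.443 kg.

313.44 kg of product per acre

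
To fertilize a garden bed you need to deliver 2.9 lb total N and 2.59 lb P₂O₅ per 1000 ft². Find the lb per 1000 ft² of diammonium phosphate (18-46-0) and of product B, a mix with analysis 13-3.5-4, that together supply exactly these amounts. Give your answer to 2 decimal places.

With a, b = lb per 1000 ft² of diammonium phosphate and product B:
N: 0.18·a + 0.13·b = 2.9
P₂O₅: 0.46·a + 0.035·b = 2.59
Eliminate a: (row1) − 0.18/0.46·(row2) → 0.116304·b = 1.88652, so b = 16.2206.
Back-substitute: a = (2.9 − 0.13·16.2206) / 0.18 = 4.39626.

4.40 lb diammonium phosphate, 16.22 lb product B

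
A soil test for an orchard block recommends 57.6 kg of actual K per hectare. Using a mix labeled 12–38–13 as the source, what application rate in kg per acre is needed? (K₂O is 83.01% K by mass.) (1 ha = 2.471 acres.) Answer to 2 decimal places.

216.01 kg of product per acre

As K₂O: 57.6 / 0.8301 = 69.3892 kg per hectare.
Product per hectare = 69.3892 / 13% = 533.763 kg.
Convert to per acre: 533.763 × 0.404694 = 216.011 kg.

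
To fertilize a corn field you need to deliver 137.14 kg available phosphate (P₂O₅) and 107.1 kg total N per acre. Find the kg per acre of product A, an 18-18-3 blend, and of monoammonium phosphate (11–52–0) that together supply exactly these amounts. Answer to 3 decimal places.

550.225 kg product A, 73.268 kg monoammonium phosphate

Per-acre balance (a = product A, b = monoammonium phosphate):
P₂O₅: 0.18·a + 0.52·b = 137.14
N: 0.18·a + 0.11·b = 107.1
From row1: a = (137.14 − 0.52·b) / 0.18.
Into row2: 0.18·(137.14 − 0.52·b)/0.18 + 0.11·b = 107.1 → b = 73.2683, a = 550.2249.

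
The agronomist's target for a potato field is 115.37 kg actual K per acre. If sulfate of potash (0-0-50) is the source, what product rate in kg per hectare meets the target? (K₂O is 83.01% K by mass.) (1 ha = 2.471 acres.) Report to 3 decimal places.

686.855 kg of product per hectare

As K₂O: 115.37 / 0.8301 = 138.983 kg per acre.
Product per acre = 138.983 / 50% = 277.967 kg.
Convert to per hectare: 277.967 × 2.471 = 686.8552 kg.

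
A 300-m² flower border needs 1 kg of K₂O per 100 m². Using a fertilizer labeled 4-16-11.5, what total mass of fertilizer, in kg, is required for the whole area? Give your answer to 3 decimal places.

26.087 kg

Product per 100 m² = 1 / 11.5% = 8.69565 kg.
Total product = 8.69565 × 300 / 100 = 26.08696 kg.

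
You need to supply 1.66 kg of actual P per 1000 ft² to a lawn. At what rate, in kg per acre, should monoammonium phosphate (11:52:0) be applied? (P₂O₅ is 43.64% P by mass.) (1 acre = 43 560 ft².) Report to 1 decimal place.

As P₂O₅: 1.66 / 0.4364 = 3.80385 kg per 1000 ft².
Product per 1000 ft² = 3.80385 / 52% = 7.3151 kg.
Convert to per acre: 7.3151 × 43.56 = 318.646 kg.

318.6 kg of product per acre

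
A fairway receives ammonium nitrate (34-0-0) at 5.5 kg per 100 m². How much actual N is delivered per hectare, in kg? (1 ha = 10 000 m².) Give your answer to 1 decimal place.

187.0 kg N per hectare

nitrogen per 100 m² = 5.5 × 34% = 1.87 kg.
Convert to per hectare: 1.87 × 100 = 187 kg.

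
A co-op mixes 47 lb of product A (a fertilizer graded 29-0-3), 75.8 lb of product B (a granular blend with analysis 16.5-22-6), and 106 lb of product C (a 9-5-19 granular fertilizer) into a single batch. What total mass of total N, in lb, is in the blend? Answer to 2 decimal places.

N mass = 29%×47 + 16.5%×75.8 + 9%×106 = 35.677 lb.

35.68 lb N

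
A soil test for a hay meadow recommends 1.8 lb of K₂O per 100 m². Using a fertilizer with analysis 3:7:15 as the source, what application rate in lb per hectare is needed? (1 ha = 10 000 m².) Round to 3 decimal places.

1200.000 lb of product per hectare

Product per 100 m² = 1.8 / 15% = 12 lb.
Convert to per hectare: 12 × 100 = 1200 lb.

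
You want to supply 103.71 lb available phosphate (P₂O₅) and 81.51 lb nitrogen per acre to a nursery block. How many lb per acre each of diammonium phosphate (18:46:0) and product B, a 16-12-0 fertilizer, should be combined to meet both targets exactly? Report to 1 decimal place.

131.0 lb diammonium phosphate, 362.1 lb product B

Let a = lb of diammonium phosphate, b = lb of product B (per acre).
P₂O₅: 0.46·a + 0.12·b = 103.71
N: 0.18·a + 0.16·b = 81.51
Solving simultaneously: a = 131.008, b = 362.054.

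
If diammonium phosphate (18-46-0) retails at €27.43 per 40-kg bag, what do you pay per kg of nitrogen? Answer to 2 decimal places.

N in bag = 40 × 18% = 7.2 kg.
Cost per kg N = €27.43 / 7.2 = €3.8097.

€3.81 per kg N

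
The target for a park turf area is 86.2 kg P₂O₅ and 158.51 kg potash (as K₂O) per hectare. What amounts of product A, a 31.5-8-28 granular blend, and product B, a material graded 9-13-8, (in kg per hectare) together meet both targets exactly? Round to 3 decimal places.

Let a = kg of product A, b = kg of product B (per hectare).
P₂O₅: 0.08·a + 0.13·b = 86.2
K₂O: 0.28·a + 0.08·b = 158.51
Solving simultaneously: a = 457.01, b = 381.84.

457.010 kg product A, 381.840 kg product B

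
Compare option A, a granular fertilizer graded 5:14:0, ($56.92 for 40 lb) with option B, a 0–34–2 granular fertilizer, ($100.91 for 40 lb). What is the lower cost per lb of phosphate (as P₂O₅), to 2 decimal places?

$7.42 per lb P₂O₅ (option B)

option A: P₂O₅ per bag = 40 × 14% = 5.6 lb; cost = 56.92 / 5.6 = $10.1643/lb P₂O₅.
option B: P₂O₅ per bag = 40 × 34% = 13.6 lb; cost = 100.91 / 13.6 = $7.4199/lb P₂O₅.
option B is cheaper.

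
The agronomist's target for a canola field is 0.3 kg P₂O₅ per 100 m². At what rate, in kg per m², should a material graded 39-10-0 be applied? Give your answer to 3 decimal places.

Product per 100 m² = 0.3 / 10% = 3 kg.
Convert to per m²: 3 × 0.01 = 0.03 kg.

0.030 kg of product per sq m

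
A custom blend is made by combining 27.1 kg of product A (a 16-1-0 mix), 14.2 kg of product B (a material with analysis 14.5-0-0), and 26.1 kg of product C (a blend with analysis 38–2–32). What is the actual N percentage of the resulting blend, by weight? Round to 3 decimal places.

24.203% N

Total mass = 27.1 + 14.2 + 26.1 = 67.4 kg.
N mass = 16%×27.1 + 14.5%×14.2 + 38%×26.1 = 16.313 kg.
% N = 16.313 / 67.4 = 24.2033%.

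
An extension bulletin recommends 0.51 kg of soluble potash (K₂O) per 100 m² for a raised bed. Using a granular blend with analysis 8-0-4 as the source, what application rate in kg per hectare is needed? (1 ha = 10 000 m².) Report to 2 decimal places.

1275.00 kg of product per hectare

Product per 100 m² = 0.51 / 4% = 12.75 kg.
Convert to per hectare: 12.75 × 100 = 1275 kg.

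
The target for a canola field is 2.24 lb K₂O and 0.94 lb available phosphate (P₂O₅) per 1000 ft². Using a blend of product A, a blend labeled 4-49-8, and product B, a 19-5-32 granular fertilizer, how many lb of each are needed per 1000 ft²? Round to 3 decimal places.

1.236 lb product A, 6.691 lb product B

Let a = lb of product A, b = lb of product B (per 1000 ft²).
K₂O: 0.08·a + 0.32·b = 2.24
P₂O₅: 0.49·a + 0.05·b = 0.94
From row1: a = (2.24 − 0.32·b) / 0.08.
Into row2: 0.49·(2.24 − 0.32·b)/0.08 + 0.05·b = 0.94 → b = 6.6911, a = 1.2356.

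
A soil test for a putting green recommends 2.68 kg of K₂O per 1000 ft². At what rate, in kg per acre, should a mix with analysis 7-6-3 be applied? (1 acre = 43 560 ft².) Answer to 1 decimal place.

Product per 1000 ft² = 2.68 / 3% = 89.3333 kg.
Convert to per acre: 89.3333 × 43.56 = 3891.36 kg.

3891.4 kg of product per acre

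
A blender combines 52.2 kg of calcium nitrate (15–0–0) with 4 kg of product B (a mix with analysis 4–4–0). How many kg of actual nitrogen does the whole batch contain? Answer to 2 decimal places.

N mass = 15%×52.2 + 4%×4 = 7.99 kg.

7.99 kg N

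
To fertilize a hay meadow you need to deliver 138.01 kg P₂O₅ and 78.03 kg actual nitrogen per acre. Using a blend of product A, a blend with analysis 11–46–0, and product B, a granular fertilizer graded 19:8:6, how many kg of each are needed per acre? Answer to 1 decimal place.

254.2 kg product A, 263.5 kg product B

With a, b = kg per acre of product A and product B:
P₂O₅: 0.46·a + 0.08·b = 138.01
N: 0.11·a + 0.19·b = 78.03
Eliminate b: (row1) − 0.08/0.19·(row2) → 0.413684·a = 105.155, so a = 254.192.
Then b = (78.03 − 0.11·254.192) / 0.19 = 263.52.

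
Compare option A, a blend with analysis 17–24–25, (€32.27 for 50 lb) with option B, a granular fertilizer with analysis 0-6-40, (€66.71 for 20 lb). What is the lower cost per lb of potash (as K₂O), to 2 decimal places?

€2.58 per lb K₂O (option A)

option A: K₂O per bag = 50 × 25% = 12.5 lb; cost = 32.27 / 12.5 = €2.5816/lb K₂O.
option B: K₂O per bag = 20 × 40% = 8 lb; cost = 66.71 / 8 = €8.3387/lb K₂O.
option A is cheaper.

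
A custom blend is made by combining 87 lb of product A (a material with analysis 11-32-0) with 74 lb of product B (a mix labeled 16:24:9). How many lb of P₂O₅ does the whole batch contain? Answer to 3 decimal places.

45.600 lb P₂O₅

P₂O₅ mass = 32%×87 + 24%×74 = 45.6 lb.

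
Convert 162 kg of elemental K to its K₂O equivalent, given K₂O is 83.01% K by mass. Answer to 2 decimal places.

K₂O = 162 / 0.8301 = 195.157 kg.

195.16 kg K₂O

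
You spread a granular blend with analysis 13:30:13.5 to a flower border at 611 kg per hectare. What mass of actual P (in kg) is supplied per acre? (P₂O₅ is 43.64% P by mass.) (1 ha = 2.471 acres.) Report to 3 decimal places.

32.372 kg P per acre

P₂O₅ per hectare = 611 × 30% = 183.3 kg.
Elemental P = 183.3 × 0.4364 = 79.9921 kg per hectare.
Convert to per acre: 79.9921 × 0.404694 = 32.3724 kg.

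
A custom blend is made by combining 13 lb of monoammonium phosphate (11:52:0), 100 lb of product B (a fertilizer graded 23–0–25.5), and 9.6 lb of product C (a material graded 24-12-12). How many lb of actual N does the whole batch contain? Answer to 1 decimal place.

26.7 lb N

N mass = 11%×13 + 23%×100 + 24%×9.6 = 26.734 lb.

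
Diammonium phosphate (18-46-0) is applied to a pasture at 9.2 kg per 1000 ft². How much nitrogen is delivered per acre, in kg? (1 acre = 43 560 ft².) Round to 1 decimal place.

72.1 kg N per acre

nitrogen per 1000 ft² = 9.2 × 18% = 1.656 kg.
Convert to per acre: 1.656 × 43.56 = 72.1354 kg.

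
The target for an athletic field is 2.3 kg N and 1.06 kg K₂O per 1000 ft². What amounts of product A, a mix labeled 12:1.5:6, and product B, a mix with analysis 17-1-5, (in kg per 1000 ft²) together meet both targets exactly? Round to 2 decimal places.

Per-1000 ft² balance (a = product A, b = product B):
N: 0.12·a + 0.17·b = 2.3
K₂O: 0.06·a + 0.05·b = 1.06
Eliminate b: (row1) − 0.17/0.05·(row2) → -0.084·a = -1.304, so a = 15.5238.
Then b = (1.06 − 0.06·15.5238) / 0.05 = 2.57143.

15.52 kg product A, 2.57 kg product B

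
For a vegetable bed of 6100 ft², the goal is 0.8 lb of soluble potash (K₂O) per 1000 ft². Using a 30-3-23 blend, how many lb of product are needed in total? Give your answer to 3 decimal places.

21.217 lb

Product per 1000 ft² = 0.8 / 23% = 3.47826 lb.
Total product = 3.47826 × 6100 / 1000 = 21.2174 lb.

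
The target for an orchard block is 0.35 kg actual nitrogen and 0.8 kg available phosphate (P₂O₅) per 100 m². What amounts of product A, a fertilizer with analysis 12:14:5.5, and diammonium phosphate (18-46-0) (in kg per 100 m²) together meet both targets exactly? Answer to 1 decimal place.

Per-100 m² balance (a = product A, b = diammonium phosphate):
N: 0.12·a + 0.18·b = 0.35
P₂O₅: 0.14·a + 0.46·b = 0.8
Eliminate a: (row1) − 0.12/0.14·(row2) → -0.214286·b = -0.335714, so b = 1.56667.
Back-substitute: a = (0.35 − 0.18·1.56667) / 0.12 = 0.566667.

0.6 kg product A, 1.6 kg diammonium phosphate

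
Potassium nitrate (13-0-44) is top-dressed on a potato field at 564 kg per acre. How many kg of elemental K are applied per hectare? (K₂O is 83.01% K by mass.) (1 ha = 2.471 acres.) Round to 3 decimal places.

K₂O per acre = 564 × 44% = 248.16 kg.
Elemental K = 248.16 × 0.8301 = 205.998 kg per acre.
Convert to per hectare: 205.998 × 2.471 = 509.0201 kg.

509.020 kg K per hectare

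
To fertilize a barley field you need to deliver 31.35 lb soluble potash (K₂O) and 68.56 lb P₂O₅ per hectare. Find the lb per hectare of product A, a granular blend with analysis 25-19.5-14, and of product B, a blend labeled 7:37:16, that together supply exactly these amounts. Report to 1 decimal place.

30.6 lb product A, 169.2 lb product B

With a, b = lb per hectare of product A and product B:
K₂O: 0.14·a + 0.16·b = 31.35
P₂O₅: 0.195·a + 0.37·b = 68.56
Eliminate a: (row1) − 0.14/0.195·(row2) → -0.105641·b = -17.8726, so b = 169.182.
Back-substitute: a = (31.35 − 0.16·169.182) / 0.14 = 30.5777.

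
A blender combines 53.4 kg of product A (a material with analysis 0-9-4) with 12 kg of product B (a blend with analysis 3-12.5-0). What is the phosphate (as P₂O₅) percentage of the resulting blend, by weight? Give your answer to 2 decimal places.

Total mass = 53.4 + 12 = 65.4 kg.
P₂O₅ mass = 9%×53.4 + 12.5%×12 = 6.306 kg.
% P₂O₅ = 6.306 / 65.4 = 9.6422%.

9.64% P₂O₅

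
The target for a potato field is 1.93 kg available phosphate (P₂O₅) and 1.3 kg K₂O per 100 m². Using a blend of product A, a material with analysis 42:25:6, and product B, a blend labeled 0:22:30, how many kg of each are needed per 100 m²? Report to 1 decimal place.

4.7 kg product A, 3.4 kg product B

Let a = kg of product A, b = kg of product B (per 100 m²).
P₂O₅: 0.25·a + 0.22·b = 1.93
K₂O: 0.06·a + 0.3·b = 1.3
Eliminate a: (row1) − 0.25/0.06·(row2) → -1.03·b = -3.48667, so b = 3.38511.
Back-substitute: a = (1.93 − 0.22·3.38511) / 0.25 = 4.7411.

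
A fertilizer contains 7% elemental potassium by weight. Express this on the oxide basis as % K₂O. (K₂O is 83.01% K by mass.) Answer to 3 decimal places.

8.433% K₂O

%K₂O = 7 / 0.8301 = 8.43272%.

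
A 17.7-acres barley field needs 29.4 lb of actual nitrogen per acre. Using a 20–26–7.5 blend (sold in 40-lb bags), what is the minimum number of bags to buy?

66 bags

Product per acre = 29.4 / 20% = 147 lb.
Total product = 147 × 17.7 = 2601.9 lb.
Bags = ⌈2601.9 / 40⌉ = 66.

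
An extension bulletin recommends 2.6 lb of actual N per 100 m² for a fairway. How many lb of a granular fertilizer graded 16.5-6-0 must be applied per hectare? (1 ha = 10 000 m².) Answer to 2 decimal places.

1575.76 lb of product per hectare

Product per 100 m² = 2.6 / 16.5% = 15.7576 lb.
Convert to per hectare: 15.7576 × 100 = 1575.758 lb.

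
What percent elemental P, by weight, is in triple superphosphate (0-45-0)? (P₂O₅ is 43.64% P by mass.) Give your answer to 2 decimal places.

19.64% P

%P = 45 × 0.4364 = 19.638%.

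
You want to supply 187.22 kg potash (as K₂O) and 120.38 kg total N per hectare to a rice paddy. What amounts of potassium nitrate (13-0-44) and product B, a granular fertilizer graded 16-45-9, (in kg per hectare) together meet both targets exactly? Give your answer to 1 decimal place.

Let a = kg of potassium nitrate, b = kg of product B (per hectare).
K₂O: 0.44·a + 0.09·b = 187.22
N: 0.13·a + 0.16·b = 120.38
From row1: a = (187.22 − 0.09·b) / 0.44.
Into row2: 0.13·(187.22 − 0.09·b)/0.44 + 0.16·b = 120.38 → b = 487.71, a = 325.741.

325.7 kg potassium nitrate, 487.7 kg product B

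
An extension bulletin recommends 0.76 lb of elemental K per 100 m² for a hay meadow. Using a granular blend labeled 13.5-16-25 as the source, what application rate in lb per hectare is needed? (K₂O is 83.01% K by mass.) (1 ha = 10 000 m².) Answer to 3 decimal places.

366.221 lb of product per hectare

As K₂O: 0.76 / 0.8301 = 0.915552 lb per 100 m².
Product per 100 m² = 0.915552 / 25% = 3.66221 lb.
Convert to per hectare: 3.66221 × 100 = 366.2209 lb.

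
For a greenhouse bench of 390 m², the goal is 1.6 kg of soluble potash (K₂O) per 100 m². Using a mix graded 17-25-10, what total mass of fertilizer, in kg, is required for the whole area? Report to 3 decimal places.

Product per 100 m² = 1.6 / 10% = 16 kg.
Total product = 16 × 390 / 100 = 62.4 kg.

62.400 kg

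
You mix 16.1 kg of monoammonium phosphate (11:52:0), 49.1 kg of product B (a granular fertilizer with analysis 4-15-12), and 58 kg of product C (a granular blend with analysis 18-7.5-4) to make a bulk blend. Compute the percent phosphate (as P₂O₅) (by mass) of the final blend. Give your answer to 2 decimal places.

Total mass = 16.1 + 49.1 + 58 = 123.2 kg.
P₂O₅ mass = 52%×16.1 + 15%×49.1 + 7.5%×58 = 20.087 kg.
% P₂O₅ = 20.087 / 123.2 = 16.3044%.

16.30% P₂O₅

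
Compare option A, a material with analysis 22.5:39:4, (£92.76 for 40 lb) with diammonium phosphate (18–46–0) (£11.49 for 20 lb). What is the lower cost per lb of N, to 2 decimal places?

£3.19 per lb N (diammonium phosphate)

option A: N per bag = 40 × 22.5% = 9 lb; cost = 92.76 / 9 = £10.3067/lb N.
diammonium phosphate: N per bag = 20 × 18% = 3.6 lb; cost = 11.49 / 3.6 = £3.1917/lb N.
diammonium phosphate is cheaper.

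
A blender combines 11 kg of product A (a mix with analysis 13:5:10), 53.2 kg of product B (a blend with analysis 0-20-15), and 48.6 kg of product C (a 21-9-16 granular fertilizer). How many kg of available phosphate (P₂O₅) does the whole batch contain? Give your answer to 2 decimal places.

15.56 kg P₂O₅

P₂O₅ mass = 5%×11 + 20%×53.2 + 9%×48.6 = 15.564 kg.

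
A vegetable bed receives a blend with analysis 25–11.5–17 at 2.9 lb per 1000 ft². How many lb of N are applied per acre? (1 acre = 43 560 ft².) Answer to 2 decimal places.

31.58 lb N per acre

nitrogen per 1000 ft² = 2.9 × 25% = 0.725 lb.
Convert to per acre: 0.725 × 43.56 = 31.581 lb.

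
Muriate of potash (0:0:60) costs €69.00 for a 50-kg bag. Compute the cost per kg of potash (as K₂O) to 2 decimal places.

€2.30 per kg K₂O

K₂O in bag = 50 × 60% = 30 kg.
Cost per kg K₂O = €69.00 / 30 = €2.3000.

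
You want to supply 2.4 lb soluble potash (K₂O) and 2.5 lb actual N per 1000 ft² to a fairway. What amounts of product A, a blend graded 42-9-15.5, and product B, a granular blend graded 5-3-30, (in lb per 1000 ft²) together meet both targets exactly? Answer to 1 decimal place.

Let a = lb of product A, b = lb of product B (per 1000 ft²).
K₂O: 0.155·a + 0.3·b = 2.4
N: 0.42·a + 0.05·b = 2.5
Solving simultaneously: a = 5.3277, b = 5.24736.

5.3 lb product A, 5.2 lb product B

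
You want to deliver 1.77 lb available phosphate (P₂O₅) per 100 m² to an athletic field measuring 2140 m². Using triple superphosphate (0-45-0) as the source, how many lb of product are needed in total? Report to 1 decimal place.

Product per 100 m² = 1.77 / 45% = 3.93333 lb.
Total product = 3.93333 × 2140 / 100 = 84.1733 lb.

84.2 lb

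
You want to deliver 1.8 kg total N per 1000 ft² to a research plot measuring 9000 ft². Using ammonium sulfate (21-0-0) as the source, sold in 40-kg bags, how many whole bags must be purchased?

2 bags

Product per 1000 ft² = 1.8 / 21% = 8.57143 kg.
Total product = 8.57143 × 9000 / 1000 = 77.1429 kg.
Bags = ⌈77.1429 / 40⌉ = 2.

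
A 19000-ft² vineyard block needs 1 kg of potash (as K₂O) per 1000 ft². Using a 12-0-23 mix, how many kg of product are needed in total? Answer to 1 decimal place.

Product per 1000 ft² = 1 / 23% = 4.34783 kg.
Total product = 4.34783 × 19000 / 1000 = 82.6087 kg.

82.6 kg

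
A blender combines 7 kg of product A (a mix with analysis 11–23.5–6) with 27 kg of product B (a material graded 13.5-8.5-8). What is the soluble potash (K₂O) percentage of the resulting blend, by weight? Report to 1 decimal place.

Total mass = 7 + 27 = 34 kg.
K₂O mass = 6%×7 + 8%×27 = 2.58 kg.
% K₂O = 2.58 / 34 = 7.58824%.

7.6% K₂O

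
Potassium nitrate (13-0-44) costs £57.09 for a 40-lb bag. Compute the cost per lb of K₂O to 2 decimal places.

K₂O in bag = 40 × 44% = 17.6 lb.
Cost per lb K₂O = £57.09 / 17.6 = £3.2437.

£3.24 per lb K₂O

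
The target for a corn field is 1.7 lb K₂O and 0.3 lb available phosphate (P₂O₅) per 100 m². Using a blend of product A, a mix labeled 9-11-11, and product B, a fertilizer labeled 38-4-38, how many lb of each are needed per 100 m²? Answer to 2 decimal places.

Let a = lb of product A, b = lb of product B (per 100 m²).
K₂O: 0.11·a + 0.38·b = 1.7
P₂O₅: 0.11·a + 0.04·b = 0.3
From row1: a = (1.7 − 0.38·b) / 0.11.
Into row2: 0.11·(1.7 − 0.38·b)/0.11 + 0.04·b = 0.3 → b = 4.11765, a = 1.22995.

1.23 lb product A, 4.12 lb product B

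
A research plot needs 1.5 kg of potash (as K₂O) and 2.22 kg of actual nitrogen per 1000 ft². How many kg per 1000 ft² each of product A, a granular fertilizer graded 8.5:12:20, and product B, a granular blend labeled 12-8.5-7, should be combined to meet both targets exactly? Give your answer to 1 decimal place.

1.4 kg product A, 17.5 kg product B

With a, b = kg per 1000 ft² of product A and product B:
K₂O: 0.2·a + 0.07·b = 1.5
N: 0.085·a + 0.12·b = 2.22
Solving simultaneously: a = 1.36288, b = 17.5346.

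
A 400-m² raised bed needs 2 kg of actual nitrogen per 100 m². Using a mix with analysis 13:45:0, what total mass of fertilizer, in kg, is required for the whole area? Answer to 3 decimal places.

61.538 kg

Product per 100 m² = 2 / 13% = 15.3846 kg.
Total product = 15.3846 × 400 / 100 = 61.53846 kg.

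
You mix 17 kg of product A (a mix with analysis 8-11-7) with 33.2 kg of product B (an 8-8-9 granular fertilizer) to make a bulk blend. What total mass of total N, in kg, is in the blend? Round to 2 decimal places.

N mass = 8%×17 + 8%×33.2 = 4.016 kg.

4.02 kg N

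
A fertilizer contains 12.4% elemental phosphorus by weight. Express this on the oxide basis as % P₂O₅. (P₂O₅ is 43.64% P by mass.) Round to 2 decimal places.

%P₂O₅ = 12.4 / 0.4364 = 28.4143%.

28.41% P₂O₅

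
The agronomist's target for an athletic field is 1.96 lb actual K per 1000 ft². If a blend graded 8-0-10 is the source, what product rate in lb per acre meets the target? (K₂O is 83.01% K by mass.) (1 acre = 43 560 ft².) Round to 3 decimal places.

1028.522 lb of product per acre

As K₂O: 1.96 / 0.8301 = 2.36116 lb per 1000 ft².
Product per 1000 ft² = 2.36116 / 10% = 23.6116 lb.
Convert to per acre: 23.6116 × 43.56 = 1028.5219 lb.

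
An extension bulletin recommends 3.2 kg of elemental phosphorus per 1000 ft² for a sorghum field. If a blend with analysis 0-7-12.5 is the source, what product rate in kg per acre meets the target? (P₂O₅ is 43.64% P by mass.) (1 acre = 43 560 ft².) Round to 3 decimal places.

As P₂O₅: 3.2 / 0.4364 = 7.33272 kg per 1000 ft².
Product per 1000 ft² = 7.33272 / 7% = 104.753 kg.
Convert to per acre: 104.753 × 43.56 = 4563.0483 kg.

4563.048 kg of product per acre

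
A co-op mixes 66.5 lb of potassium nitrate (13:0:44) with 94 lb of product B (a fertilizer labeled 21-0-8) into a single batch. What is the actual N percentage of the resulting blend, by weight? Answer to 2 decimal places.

Total mass = 66.5 + 94 = 160.5 lb.
N mass = 13%×66.5 + 21%×94 = 28.385 lb.
% N = 28.385 / 160.5 = 17.6854%.

17.69% N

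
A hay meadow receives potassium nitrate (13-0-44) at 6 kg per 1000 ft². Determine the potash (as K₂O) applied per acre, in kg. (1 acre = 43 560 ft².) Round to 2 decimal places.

K₂O per 1000 ft² = 6 × 44% = 2.64 kg.
Convert to per acre: 2.64 × 43.56 = 114.998 kg.

115.00 kg K₂O per acre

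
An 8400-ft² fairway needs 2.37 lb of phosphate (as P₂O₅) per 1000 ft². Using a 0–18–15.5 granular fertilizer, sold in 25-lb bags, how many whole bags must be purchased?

5 bags

Product per 1000 ft² = 2.37 / 18% = 13.1667 lb.
Total product = 13.1667 × 8400 / 1000 = 110.6 lb.
Bags = ⌈110.6 / 25⌉ = 5.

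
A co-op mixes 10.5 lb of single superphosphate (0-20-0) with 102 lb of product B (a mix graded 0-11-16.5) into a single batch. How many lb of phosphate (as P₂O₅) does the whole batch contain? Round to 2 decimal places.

13.32 lb P₂O₅

P₂O₅ mass = 20%×10.5 + 11%×102 = 13.32 lb.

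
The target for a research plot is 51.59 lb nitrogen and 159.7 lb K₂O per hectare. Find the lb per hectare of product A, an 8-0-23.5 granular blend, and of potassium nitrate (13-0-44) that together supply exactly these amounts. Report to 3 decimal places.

Per-hectare balance (a = product A, b = potassium nitrate):
N: 0.08·a + 0.13·b = 51.59
K₂O: 0.235·a + 0.44·b = 159.7
Solving simultaneously: a = 416.9032, b = 140.2903.

416.903 lb product A, 140.290 lb potassium nitrate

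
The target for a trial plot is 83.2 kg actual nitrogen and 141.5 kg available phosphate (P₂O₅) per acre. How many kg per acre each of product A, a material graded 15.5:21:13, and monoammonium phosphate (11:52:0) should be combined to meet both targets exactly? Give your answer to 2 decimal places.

481.72 kg product A, 77.57 kg monoammonium phosphate

Per-acre balance (a = product A, b = monoammonium phosphate):
N: 0.155·a + 0.11·b = 83.2
P₂O₅: 0.21·a + 0.52·b = 141.5
Eliminate a: (row1) − 0.155/0.21·(row2) → -0.27381·b = -21.2405, so b = 77.5739.
Back-substitute: a = (83.2 − 0.11·77.5739) / 0.155 = 481.722.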